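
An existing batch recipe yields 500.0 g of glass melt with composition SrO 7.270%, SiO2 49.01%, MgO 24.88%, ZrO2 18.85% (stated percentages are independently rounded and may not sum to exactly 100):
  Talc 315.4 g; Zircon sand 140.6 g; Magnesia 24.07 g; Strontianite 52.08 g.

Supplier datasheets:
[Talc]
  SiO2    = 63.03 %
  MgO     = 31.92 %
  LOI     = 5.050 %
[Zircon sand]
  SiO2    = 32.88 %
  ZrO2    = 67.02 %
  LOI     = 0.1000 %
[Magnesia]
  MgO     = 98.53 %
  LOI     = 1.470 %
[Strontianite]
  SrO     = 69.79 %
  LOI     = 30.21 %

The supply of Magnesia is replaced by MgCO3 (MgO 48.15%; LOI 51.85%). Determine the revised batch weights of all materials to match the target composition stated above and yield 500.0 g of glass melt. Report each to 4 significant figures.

Revised batch per 500.0 g glass melt:
  Talc: 315.4 g
  Zircon sand: 140.6 g
  MgCO3: 49.26 g
  Strontianite: 52.08 g
Total batch = 557.3 g; LOI loss = 57.34 g

Every computation holds full float precision through the solve; mid-chain values are printed with 4-significant-figure rounding across the worked steps — a single rounding yields every reported result; derived quantities (ignition loss, net glass mass, yield, the four compositions, the totals) are rebuilt starting from the weights on 500.0 g of glass in full float precision, as set out in either problem or answer.
The oxide mass targets at 500.0 g glass melt:
  SrO: 7.270% × 500.0 = 36.35 g
  SiO2: 49.01% × 500.0 = 245.0 g
  MgO: 24.88% × 500.0 = 124.4 g
  ZrO2: 18.85% × 500.0 = 94.25 g
Balance tally, oxide-wise, applying the batch weights above, under the basis named above (oxide sums agree with the targets once rounding is allowed for):
  SrO: 52.08·0.6979 = 36.35 g (target 36.35 g)
  SiO2: 315.4·0.6303 + 140.6·0.3288 = 245.0 g (target 245.0 g)
  MgO: 315.4·0.3192 + 49.26·0.4815 = 124.4 g (target 124.4 g)
  ZrO2: 140.6·0.6702 = 94.23 g (target 94.25 g)
Consistency of the glass mass: batch Σ − ignition loss = 500.0 g (the targets, summed, come to 500.1 g; basis as stated: 500.0 g — rounding explains the deltas).
Batch grand total — Σ batch = 557.3 g; LOI loss = Σ batch·LOI = 57.34 g; as yield: glass ÷ batch → 89.71%.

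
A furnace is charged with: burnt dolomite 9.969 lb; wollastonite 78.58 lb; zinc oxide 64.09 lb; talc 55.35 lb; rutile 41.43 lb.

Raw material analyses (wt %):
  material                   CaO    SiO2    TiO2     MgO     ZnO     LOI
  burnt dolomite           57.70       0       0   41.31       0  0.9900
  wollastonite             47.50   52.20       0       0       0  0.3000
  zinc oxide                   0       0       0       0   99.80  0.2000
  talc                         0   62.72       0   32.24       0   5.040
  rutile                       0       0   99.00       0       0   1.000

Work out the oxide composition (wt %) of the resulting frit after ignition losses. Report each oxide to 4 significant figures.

All internal work keeps exact precision at all times. Values along the way appear, rounded to 4 significant digits, when written out; exactly one rounding lands on each reported result — derived quantities are carried in full precision (the five compositions, ignition loss, net glass mass, the totals, the yield) from the weighed amounts on 245.8 lb of glass, precisely as stated by the question or the answer.
Per-oxide mass from batch:
  CaO: 9.969·0.5770 + 78.58·0.4750 = 43.08 lb
  SiO2: 78.58·0.5220 + 55.35·0.6272 = 75.73 lb
  TiO2: 41.43·0.9900 = 41.02 lb
  MgO: 9.969·0.4131 + 55.35·0.3224 = 21.96 lb
  ZnO: 64.09·0.9980 = 63.96 lb
LOI: 9.969·0.009900 + 78.58·0.003000 + 64.09·0.002000 + 55.35·0.05040 + 41.43·0.01000 = 3.667 lb
Resulting glass, batch − LOI: 249.4 − 3.667 = 245.8 lb (equal to the oxide-mass sum)
wt %: oxide over glass, times 100

Glass mass = 245.8 lb (batch 249.4 − LOI 3.667).
Composition: CaO 17.53%, SiO2 30.82%, TiO2 16.69%, MgO 8.937%, ZnO 26.03%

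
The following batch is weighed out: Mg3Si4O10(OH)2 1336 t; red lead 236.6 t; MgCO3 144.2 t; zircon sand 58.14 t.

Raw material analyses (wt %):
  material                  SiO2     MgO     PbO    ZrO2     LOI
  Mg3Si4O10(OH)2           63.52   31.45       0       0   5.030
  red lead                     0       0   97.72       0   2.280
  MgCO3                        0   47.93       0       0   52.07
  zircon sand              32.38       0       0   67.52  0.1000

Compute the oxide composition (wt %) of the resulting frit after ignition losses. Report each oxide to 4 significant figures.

Glass mass = 1627 t (batch 1775 − LOI 147.7).
Composition: SiO2 53.31%, MgO 30.07%, PbO 14.21%, ZrO2 2.412%

Values along the way appear with 4-significant-digit rounding in the printout — the working math maintains full float precision at every stage; every reported result is rounded once only — the derived quantities (glass mass, LOI, the four compositions, the totals, yield) are recomputed using the weight values on 1627 t of glass at exact precision exactly as shown in problem or answer.
Oxide masses out of the charge:
  SiO2: 1336·0.6352 + 58.14·0.3238 = 867.5 t
  MgO: 1336·0.3145 + 144.2·0.4793 = 489.3 t
  PbO: 236.6·0.9772 = 231.2 t
  ZrO2: 58.14·0.6752 = 39.26 t
LOI: 1336·0.05030 + 236.6·0.02280 + 144.2·0.5207 + 58.14·0.001000 = 147.7 t
Glass = total batch minus LOI = 1775 − 147.7 = 1627 t (consistent with Σ oxide mass)
wt % = oxide mass / glass mass × 100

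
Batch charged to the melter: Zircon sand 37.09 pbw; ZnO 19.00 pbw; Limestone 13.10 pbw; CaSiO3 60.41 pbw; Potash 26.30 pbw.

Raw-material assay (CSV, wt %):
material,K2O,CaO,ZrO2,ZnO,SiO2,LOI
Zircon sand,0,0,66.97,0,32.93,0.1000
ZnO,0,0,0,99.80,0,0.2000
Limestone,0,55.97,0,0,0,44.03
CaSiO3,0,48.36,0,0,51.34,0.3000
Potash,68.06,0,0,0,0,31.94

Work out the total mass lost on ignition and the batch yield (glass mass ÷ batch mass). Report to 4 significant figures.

LOI loss = 14.42 pbw; glass = 141.5 pbw; yield = 90.75%

All arithmetic keeps full precision at each step — in-progress results appear, rounded to 4 significant digits, within the worked lines; a single rounding completes every reported figure; all derived quantities (LOI, net glass mass, totals, the five compositions, the yield) are computed in exact precision from the weighed amounts per 141.5 pbw of glass precisely as stated by question or answer.
LOI of each material in turn:
  Zircon sand: 37.09 × 0.001000 = 0.03709 pbw
  ZnO: 19.00 × 0.002000 = 0.03800 pbw
  Limestone: 13.10 × 0.4403 = 5.768 pbw
  CaSiO3: 60.41 × 0.003000 = 0.1812 pbw
  Potash: 26.30 × 0.3194 = 8.400 pbw
Total LOI = 14.42 pbw
Glass = batch − LOI = 155.9 − 14.42 = 141.5 pbw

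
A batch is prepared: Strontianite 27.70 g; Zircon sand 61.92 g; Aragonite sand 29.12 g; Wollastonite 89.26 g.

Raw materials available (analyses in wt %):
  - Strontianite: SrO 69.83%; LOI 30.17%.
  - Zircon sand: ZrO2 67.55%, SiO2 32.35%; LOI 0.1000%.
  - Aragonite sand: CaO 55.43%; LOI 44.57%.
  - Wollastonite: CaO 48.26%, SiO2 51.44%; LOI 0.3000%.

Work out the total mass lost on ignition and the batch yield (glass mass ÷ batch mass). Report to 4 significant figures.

LOI loss = 21.67 g; glass = 186.3 g; yield = 89.58%

All arithmetic runs at exact precision at every stage — intermediates are printed (rounded to four significant figures) alongside each step — a single rounding yields every reported number; derived quantities (the four compositions, yield, glass mass, LOI, the totals) are computed from the batch weights at 186.3 g of glass in full float precision, exactly as printed in either problem or answer.
Per-material ignition loss:
  Strontianite: 27.70 × 0.3017 = 8.357 g
  Zircon sand: 61.92 × 0.001000 = 0.06192 g
  Aragonite sand: 29.12 × 0.4457 = 12.98 g
  Wollastonite: 89.26 × 0.003000 = 0.2678 g
Total LOI = 21.67 g
Glass = batch − LOI = 208.0 − 21.67 = 186.3 g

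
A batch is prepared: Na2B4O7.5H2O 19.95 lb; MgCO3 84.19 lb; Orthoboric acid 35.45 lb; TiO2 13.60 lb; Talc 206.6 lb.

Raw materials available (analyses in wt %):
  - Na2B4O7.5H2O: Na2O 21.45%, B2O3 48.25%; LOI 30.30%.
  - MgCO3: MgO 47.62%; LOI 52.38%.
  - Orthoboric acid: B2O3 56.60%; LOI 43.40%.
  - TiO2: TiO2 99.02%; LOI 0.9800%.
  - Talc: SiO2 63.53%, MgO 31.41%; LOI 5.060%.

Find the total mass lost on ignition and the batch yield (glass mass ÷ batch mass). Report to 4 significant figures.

LOI loss = 76.12 lb; glass = 283.7 lb; yield = 78.84%

Mid-chain values appear (rounded to four significant digits) in the printout — full float precision is carried through the solve; a single rounding produces each reported value. Derived quantities, which include ignition loss, the yield, the totals, five oxide percentages, net glass mass, are recomputed at full float precision, exactly as printed in the problem or the answer, using the weight values for 283.7 lb of glass.
Ignition loss by material:
  Na2B4O7.5H2O: 19.95 × 0.3030 = 6.045 lb
  MgCO3: 84.19 × 0.5238 = 44.10 lb
  Orthoboric acid: 35.45 × 0.4340 = 15.39 lb
  TiO2: 13.60 × 0.009800 = 0.1333 lb
  Talc: 206.6 × 0.05060 = 10.45 lb
Total LOI = 76.12 lb
Glass = batch − LOI = 359.8 − 76.12 = 283.7 lb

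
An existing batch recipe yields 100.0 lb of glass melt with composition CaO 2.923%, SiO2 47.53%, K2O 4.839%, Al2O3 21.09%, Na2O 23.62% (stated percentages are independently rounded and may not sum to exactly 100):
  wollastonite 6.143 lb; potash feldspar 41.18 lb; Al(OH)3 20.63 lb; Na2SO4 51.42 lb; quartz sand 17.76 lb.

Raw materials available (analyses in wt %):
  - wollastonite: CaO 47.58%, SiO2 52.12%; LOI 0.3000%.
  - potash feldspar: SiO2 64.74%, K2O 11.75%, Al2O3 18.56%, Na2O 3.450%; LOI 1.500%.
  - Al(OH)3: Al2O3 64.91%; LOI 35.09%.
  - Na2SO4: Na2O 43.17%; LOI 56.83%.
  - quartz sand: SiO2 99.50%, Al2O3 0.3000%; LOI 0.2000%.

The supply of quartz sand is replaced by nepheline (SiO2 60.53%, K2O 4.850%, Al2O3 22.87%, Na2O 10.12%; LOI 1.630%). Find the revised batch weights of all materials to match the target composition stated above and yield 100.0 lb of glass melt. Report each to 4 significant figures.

Full precision is kept all the way through. In-progress results are shown (rounded to four significant digits) across the worked steps. Exactly one rounding lands on each reported result; the derived quantities (glass mass, the yield, totals, ignition loss, five oxide percentages) are recomputed in full float precision from the batch weights per 100.0 lb of glass, precisely as stated by problem or answer.
Oxide mass targets, per 100.0 lb glass melt:
  CaO: 2.923% × 100.0 = 2.923 lb
  SiO2: 47.53% × 100.0 = 47.53 lb
  K2O: 4.839% × 100.0 = 4.839 lb
  Al2O3: 21.09% × 100.0 = 21.09 lb
  Na2O: 23.62% × 100.0 = 23.62 lb
A balance pass over the oxides, applying the batch weights above, on the stated basis (target by target, the sums agree inside rounding margins):
  CaO: 6.143·0.4758 = 2.923 lb (target 2.923 lb)
  SiO2: 6.143·0.5212 + 19.61·0.6474 + 52.26·0.6053 = 47.53 lb (target 47.53 lb)
  K2O: 19.61·0.1175 + 52.26·0.04850 = 4.839 lb (target 4.839 lb)
  Al2O3: 19.61·0.1856 + 8.472·0.6491 + 52.26·0.2287 = 21.09 lb (target 21.09 lb)
  Na2O: 19.61·0.03450 + 40.90·0.4317 + 52.26·0.1012 = 23.62 lb (target 23.62 lb)
Auditing the glass mass value: Σ batch − LOI loss = 100.0 lb (the targets, summed, come to 100.0 lb; versus the stated basis of 100.0 lb — differing by rounding only).
Whole-batch sum: Σ batch = 127.4 lb; the LOI term Σ batch·LOI equals 27.38 lb; yield = glass ÷ total batch = 78.51%.

Revised batch per 100.0 lb glass melt:
  wollastonite: 6.143 lb
  potash feldspar: 19.61 lb
  Al(OH)3: 8.472 lb
  Na2SO4: 40.90 lb
  nepheline: 52.26 lb
Total batch = 127.4 lb; LOI loss = 27.38 lb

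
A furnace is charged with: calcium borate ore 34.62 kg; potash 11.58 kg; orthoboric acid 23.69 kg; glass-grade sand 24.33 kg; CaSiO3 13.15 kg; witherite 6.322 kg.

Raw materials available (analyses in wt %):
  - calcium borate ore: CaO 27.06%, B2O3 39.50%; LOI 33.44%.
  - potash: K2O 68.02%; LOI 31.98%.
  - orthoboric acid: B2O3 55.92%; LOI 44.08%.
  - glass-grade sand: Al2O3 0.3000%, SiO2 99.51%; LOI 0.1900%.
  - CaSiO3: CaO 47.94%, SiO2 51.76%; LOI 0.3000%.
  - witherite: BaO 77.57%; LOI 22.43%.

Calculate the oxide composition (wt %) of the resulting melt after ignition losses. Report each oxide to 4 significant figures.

Glass mass = 86.47 kg (batch 113.7 − LOI 27.23).
Composition: Al2O3 0.08442%, BaO 5.672%, CaO 18.13%, SiO2 35.87%, B2O3 31.14%, K2O 9.110%

Intermediates are displayed, rounded to 4 significant figures, in the printout; every computation carries full precision through the solve; each reported figure is rounded once only. The derived quantities are recomputed starting from the weights at 86.47 kg of glass in exact precision (ignition loss, the six compositions, the yield, the totals, net glass mass), as written in the problem or answer text.
Per-oxide mass from batch:
  Al2O3: 24.33·0.003000 = 0.07299 kg
  BaO: 6.322·0.7757 = 4.904 kg
  CaO: 34.62·0.2706 + 13.15·0.4794 = 15.67 kg
  SiO2: 24.33·0.9951 + 13.15·0.5176 = 31.02 kg
  B2O3: 34.62·0.3950 + 23.69·0.5592 = 26.92 kg
  K2O: 11.58·0.6802 = 7.877 kg
LOI: 34.62·0.3344 + 11.58·0.3198 + 23.69·0.4408 + 24.33·0.001900 + 13.15·0.003000 + 6.322·0.2243 = 27.23 kg
The glass mass, total less LOI, = 113.7 − 27.23 = 86.47 kg (equal to the oxide-mass sum)
each wt % is 100 × oxide ÷ glass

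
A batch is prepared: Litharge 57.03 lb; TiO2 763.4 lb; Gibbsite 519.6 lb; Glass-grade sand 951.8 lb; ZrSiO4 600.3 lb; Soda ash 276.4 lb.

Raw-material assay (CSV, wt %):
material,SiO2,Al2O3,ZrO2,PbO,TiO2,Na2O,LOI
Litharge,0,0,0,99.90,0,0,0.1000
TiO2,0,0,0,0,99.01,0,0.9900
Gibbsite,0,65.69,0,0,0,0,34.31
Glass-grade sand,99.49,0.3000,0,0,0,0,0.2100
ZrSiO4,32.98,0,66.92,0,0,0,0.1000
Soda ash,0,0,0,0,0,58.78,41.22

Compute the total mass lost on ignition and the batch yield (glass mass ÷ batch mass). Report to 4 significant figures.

Each numeric step keeps exact precision in every operation; the intermediate values appear rounded to 4 significant digits within the worked lines. Each reported result is rounded a single time. The derived quantities are rebuilt in full float precision (net glass mass, the yield, the totals, ignition loss, the six compositions) from the batch weights on 2866 lb of glass, as written in the problem or the answer.
Ignition loss by material:
  Litharge: 57.03 × 0.001000 = 0.05703 lb
  TiO2: 763.4 × 0.009900 = 7.558 lb
  Gibbsite: 519.6 × 0.3431 = 178.3 lb
  Glass-grade sand: 951.8 × 0.002100 = 1.999 lb
  ZrSiO4: 600.3 × 0.001000 = 0.6003 lb
  Soda ash: 276.4 × 0.4122 = 113.9 lb
Total LOI = 302.4 lb
Glass = batch − LOI = 3169 − 302.4 = 2866 lb

LOI loss = 302.4 lb; glass = 2866 lb; yield = 90.46%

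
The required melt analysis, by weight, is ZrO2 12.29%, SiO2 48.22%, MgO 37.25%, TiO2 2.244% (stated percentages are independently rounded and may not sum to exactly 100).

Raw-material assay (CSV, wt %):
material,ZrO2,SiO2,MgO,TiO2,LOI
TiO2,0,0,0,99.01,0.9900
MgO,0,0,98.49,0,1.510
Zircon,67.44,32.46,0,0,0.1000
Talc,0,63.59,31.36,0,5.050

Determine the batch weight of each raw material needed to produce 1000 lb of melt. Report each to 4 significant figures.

The whole derivation runs at exact precision in all steps. Mid-chain values are displayed rounded off to 4 significant figures across the worked steps. Every reported figure takes a single rounding; derived quantities (the yield, ignition loss, net glass mass, totals, the four compositions) are carried using the weight values on 1000 lb of glass at exact precision precisely as stated by the problem or answer text.
The oxide mass targets at 1000 lb melt:
  ZrO2: 12.29% × 1000 = 122.9 lb
  SiO2: 48.22% × 1000 = 482.2 lb
  MgO: 37.25% × 1000 = 372.5 lb
  TiO2: 2.244% × 1000 = 22.44 lb
Verifying the oxide balance using the reported weights, for the quoted basis mass (delivered sums recover each target within answer rounding):
  ZrO2: 182.2·0.6744 = 122.9 lb (target 122.9 lb)
  SiO2: 182.2·0.3246 + 665.3·0.6359 = 482.2 lb (target 482.2 lb)
  MgO: 166.4·0.9849 + 665.3·0.3136 = 372.5 lb (target 372.5 lb)
  TiO2: 22.66·0.9901 = 22.44 lb (target 22.44 lb)
Glass-mass sanity pass: total charge less LOI = 1000 lb (the Σ of target masses is 1000 lb; with the basis standing at 1000 lb — any gap is answer rounding).
Adding the batch up: Σ batch = 1037 lb; the LOI term Σ batch·LOI equals 36.52 lb; yield = glass ÷ total batch = 96.48%.

Batch per 1000 lb melt:
  TiO2: 22.66 lb
  MgO: 166.4 lb
  Zircon: 182.2 lb
  Talc: 665.3 lb
Total batch = 1037 lb; LOI loss = 36.52 lb; yield = 96.48%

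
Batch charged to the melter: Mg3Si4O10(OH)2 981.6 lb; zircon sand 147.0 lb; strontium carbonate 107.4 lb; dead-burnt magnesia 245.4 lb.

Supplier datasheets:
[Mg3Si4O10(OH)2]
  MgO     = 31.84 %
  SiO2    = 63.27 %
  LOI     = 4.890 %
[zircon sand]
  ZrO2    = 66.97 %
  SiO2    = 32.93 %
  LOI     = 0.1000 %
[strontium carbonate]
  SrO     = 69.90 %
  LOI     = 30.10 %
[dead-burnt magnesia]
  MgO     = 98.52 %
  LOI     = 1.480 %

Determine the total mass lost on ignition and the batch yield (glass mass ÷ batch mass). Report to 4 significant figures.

LOI loss = 84.11 lb; glass = 1397 lb; yield = 94.32%

The intermediate values are shown, rounded to 4 significant digits, alongside each step. Full precision is kept in all steps; exactly one rounding goes into each reported number — the derived quantities are carried in full float precision (ignition loss, yield, the four compositions, totals, glass mass) using the weight values per 1397 lb of glass, as given in the problem or answer text.
Per-material ignition loss:
  Mg3Si4O10(OH)2: 981.6 × 0.04890 = 48.00 lb
  zircon sand: 147.0 × 0.001000 = 0.1470 lb
  strontium carbonate: 107.4 × 0.3010 = 32.33 lb
  dead-burnt magnesia: 245.4 × 0.01480 = 3.632 lb
Total LOI = 84.11 lb
Glass = batch − LOI = 1481 − 84.11 = 1397 lb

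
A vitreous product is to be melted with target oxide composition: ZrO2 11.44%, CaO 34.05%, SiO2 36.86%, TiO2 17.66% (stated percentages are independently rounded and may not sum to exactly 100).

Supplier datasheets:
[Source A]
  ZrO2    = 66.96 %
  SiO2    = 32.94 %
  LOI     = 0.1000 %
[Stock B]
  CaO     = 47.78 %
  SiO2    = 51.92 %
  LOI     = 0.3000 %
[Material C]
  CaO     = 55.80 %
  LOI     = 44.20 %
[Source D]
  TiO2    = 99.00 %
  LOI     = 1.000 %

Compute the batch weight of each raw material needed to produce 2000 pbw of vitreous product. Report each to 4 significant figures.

Batch per 2000 pbw vitreous product:
  Source A: 341.7 pbw
  Stock B: 1203 pbw
  Material C: 190.3 pbw
  Source D: 356.8 pbw
Total batch = 2092 pbw; LOI loss = 91.63 pbw; yield = 95.62%

All internal work holds exact precision throughout — the intermediate values appear rounded to 4 significant figures between the steps; every reported figure sees exactly one rounding — the derived quantities are recomputed at exact precision (the four compositions, LOI, glass mass, totals, yield) using the weight values on 2000 pbw of glass as written in the problem or the answer.
Target oxide masses per 2000 pbw vitreous product:
  ZrO2: 11.44% × 2000 = 228.8 pbw
  CaO: 34.05% × 2000 = 681.0 pbw
  SiO2: 36.86% × 2000 = 737.2 pbw
  TiO2: 17.66% × 2000 = 353.2 pbw
Per-oxide balance check with the batch weights as given, on the stated basis (sum by sum, the targets are met up to rounding of the answer):
  ZrO2: 341.7·0.6696 = 228.8 pbw (target 228.8 pbw)
  CaO: 1203·0.4778 + 190.3·0.5580 = 681.0 pbw (target 681.0 pbw)
  SiO2: 341.7·0.3294 + 1203·0.5192 = 737.2 pbw (target 737.2 pbw)
  TiO2: 356.8·0.9900 = 353.2 pbw (target 353.2 pbw)
Glass mass check: total batch − LOI = 2000 pbw (oxide target masses add up to 2000 pbw; against the stated basis, 2000 pbw — any gap is answer rounding).
Batch grand total — Σ batch = 2092 pbw; Σ batch·LOI gives LOI loss = 91.63 pbw; the yield ratio, glass ÷ batch: 95.62%.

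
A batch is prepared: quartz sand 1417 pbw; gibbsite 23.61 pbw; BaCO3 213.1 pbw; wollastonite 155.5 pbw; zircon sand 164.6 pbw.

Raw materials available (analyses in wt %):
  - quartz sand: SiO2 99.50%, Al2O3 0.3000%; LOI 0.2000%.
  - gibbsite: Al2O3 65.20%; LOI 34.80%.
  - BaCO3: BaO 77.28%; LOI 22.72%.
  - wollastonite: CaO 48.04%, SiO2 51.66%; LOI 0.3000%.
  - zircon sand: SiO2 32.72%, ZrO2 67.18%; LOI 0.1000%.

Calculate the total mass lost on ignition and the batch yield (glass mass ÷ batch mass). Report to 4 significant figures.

LOI loss = 60.10 pbw; glass = 1914 pbw; yield = 96.96%

All arithmetic runs at exact precision at all times. Mid-chain values appear (rounded to four significant figures) as written — every reported figure takes exactly one rounding; derived quantities are re-derived using the weight values at 1914 pbw of glass at full precision (the totals, the yield, LOI, the five compositions, glass mass), exactly as shown in either problem or answer.
LOI of each material in turn:
  quartz sand: 1417 × 0.002000 = 2.834 pbw
  gibbsite: 23.61 × 0.3480 = 8.216 pbw
  BaCO3: 213.1 × 0.2272 = 48.42 pbw
  wollastonite: 155.5 × 0.003000 = 0.4665 pbw
  zircon sand: 164.6 × 0.001000 = 0.1646 pbw
Total LOI = 60.10 pbw
Glass = batch − LOI = 1974 − 60.10 = 1914 pbw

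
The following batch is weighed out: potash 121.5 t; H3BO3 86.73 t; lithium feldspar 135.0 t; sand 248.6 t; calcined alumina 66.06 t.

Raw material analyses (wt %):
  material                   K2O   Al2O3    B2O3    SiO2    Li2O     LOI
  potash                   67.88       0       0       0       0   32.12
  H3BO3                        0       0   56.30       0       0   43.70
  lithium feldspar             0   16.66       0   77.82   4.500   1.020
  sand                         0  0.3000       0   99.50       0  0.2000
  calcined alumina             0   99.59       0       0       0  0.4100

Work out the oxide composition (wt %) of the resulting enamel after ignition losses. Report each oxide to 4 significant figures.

Glass mass = 578.8 t (batch 657.9 − LOI 79.07).
Composition: K2O 14.25%, Al2O3 15.38%, B2O3 8.436%, SiO2 60.89%, Li2O 1.050%

All internal work keeps full float precision at every stage — working values are printed rounded to 4 significant figures across the worked steps. Every reported number is rounded a single time — all derived quantities are rebuilt at full precision (totals, five oxide percentages, the yield, LOI, net glass mass) starting from the weights on 578.8 t of glass, as quoted within either problem or answer.
Oxide-by-oxide delivered mass:
  K2O: 121.5·0.6788 = 82.47 t
  Al2O3: 135.0·0.1666 + 248.6·0.003000 + 66.06·0.9959 = 89.03 t
  B2O3: 86.73·0.5630 = 48.83 t
  SiO2: 135.0·0.7782 + 248.6·0.9950 = 352.4 t
  Li2O: 135.0·0.04500 = 6.075 t
LOI: 121.5·0.3212 + 86.73·0.4370 + 135.0·0.01020 + 248.6·0.002000 + 66.06·0.004100 = 79.07 t
Glass = total batch minus LOI = 657.9 − 79.07 = 578.8 t (= the summed oxide contributions)
wt %: oxide over glass, times 100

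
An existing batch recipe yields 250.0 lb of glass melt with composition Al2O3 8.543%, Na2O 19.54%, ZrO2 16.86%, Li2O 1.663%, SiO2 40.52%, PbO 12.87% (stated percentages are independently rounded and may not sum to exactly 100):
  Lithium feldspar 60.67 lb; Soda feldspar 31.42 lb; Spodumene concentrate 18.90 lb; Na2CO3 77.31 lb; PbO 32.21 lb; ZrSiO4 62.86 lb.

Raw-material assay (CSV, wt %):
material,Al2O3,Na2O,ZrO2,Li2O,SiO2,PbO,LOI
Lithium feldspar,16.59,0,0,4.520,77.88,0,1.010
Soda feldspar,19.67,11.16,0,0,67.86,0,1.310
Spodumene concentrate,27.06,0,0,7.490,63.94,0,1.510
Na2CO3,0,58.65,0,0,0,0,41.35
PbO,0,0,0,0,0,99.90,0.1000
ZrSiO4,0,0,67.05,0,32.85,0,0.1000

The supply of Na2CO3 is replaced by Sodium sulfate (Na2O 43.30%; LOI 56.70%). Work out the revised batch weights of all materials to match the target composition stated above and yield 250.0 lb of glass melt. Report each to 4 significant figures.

Mid-chain values appear (rounded to 4 significant figures) as written. All arithmetic runs at full float precision in every operation. Exactly one rounding goes into every reported value. Derived quantities (LOI, yield, six oxide percentages, net glass mass, the totals) are recomputed starting from the weights at 250.0 lb of glass in full precision as set out in question or answer.
The oxide mass targets at 250.0 lb glass melt:
  Al2O3: 8.543% × 250.0 = 21.36 lb
  Na2O: 19.54% × 250.0 = 48.85 lb
  ZrO2: 16.86% × 250.0 = 42.15 lb
  Li2O: 1.663% × 250.0 = 4.158 lb
  SiO2: 40.52% × 250.0 = 101.3 lb
  PbO: 12.87% × 250.0 = 32.17 lb
Checking each oxide sum on the weights just shown, at the basis given (target by target, the sums agree once rounding is allowed for):
  Al2O3: 60.67·0.1659 + 31.42·0.1967 + 18.90·0.2706 = 21.36 lb (target 21.36 lb)
  Na2O: 31.42·0.1116 + 104.7·0.4330 = 48.84 lb (target 48.85 lb)
  ZrO2: 62.86·0.6705 = 42.15 lb (target 42.15 lb)
  Li2O: 60.67·0.04520 + 18.90·0.07490 = 4.158 lb (target 4.158 lb)
  SiO2: 60.67·0.7788 + 31.42·0.6786 + 18.90·0.6394 + 62.86·0.3285 = 101.3 lb (target 101.3 lb)
  PbO: 32.21·0.9990 = 32.18 lb (target 32.17 lb)
Glass-mass closure: the batch minus its LOI: 250.0 lb (per-oxide target masses sum to 250.0 lb; stated basis 250.0 lb — any gap is answer rounding).
Adding the batch up: Σ batch = 310.8 lb; loss to ignition Σ batch·LOI = 60.77 lb; yield: glass divided by total = 80.44%.

Revised batch per 250.0 lb glass melt:
  Lithium feldspar: 60.67 lb
  Soda feldspar: 31.42 lb
  Spodumene concentrate: 18.90 lb
  Sodium sulfate: 104.7 lb
  PbO: 32.21 lb
  ZrSiO4: 62.86 lb
Total batch = 310.8 lb; LOI loss = 60.77 lb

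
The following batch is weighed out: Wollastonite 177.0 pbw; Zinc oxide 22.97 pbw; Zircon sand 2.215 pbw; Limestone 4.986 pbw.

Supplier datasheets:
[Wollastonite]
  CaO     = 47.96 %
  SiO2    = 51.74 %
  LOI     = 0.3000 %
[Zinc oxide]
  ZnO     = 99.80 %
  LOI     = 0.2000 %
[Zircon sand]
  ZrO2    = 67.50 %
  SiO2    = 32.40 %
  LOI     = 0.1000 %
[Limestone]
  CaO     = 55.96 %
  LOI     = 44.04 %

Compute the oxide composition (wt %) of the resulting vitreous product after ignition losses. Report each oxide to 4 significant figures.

Each numeric step keeps full precision in all steps — working values are shown, rounded to four significant digits, in the printout. Every reported figure undergoes a single rounding. The derived quantities (totals, ignition loss, glass mass, four oxide percentages, the yield) are computed at full precision using the weight values for 204.4 pbw of glass exactly as printed in problem or answer.
What the batch supplies per oxide:
  CaO: 177.0·0.4796 + 4.986·0.5596 = 87.68 pbw
  ZrO2: 2.215·0.6750 = 1.495 pbw
  ZnO: 22.97·0.9980 = 22.92 pbw
  SiO2: 177.0·0.5174 + 2.215·0.3240 = 92.30 pbw
LOI: 177.0·0.003000 + 22.97·0.002000 + 2.215·0.001000 + 4.986·0.4404 = 2.775 pbw
Glass mass = batch − LOI = 207.2 − 2.775 = 204.4 pbw (consistent with Σ oxide mass)
each oxide over glass, ×100, is wt %

Glass mass = 204.4 pbw (batch 207.2 − LOI 2.775).
Composition: CaO 42.90%, ZrO2 0.7315%, ZnO 11.22%, SiO2 45.16%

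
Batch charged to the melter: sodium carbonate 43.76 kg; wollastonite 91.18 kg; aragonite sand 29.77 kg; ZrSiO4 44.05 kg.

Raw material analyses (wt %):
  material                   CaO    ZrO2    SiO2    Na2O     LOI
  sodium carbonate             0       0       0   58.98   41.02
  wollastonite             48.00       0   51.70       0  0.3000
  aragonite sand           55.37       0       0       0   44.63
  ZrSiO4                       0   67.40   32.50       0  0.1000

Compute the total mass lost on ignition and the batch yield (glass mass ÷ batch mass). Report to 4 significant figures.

In-progress results appear (rounded to 4 significant figures) when written out; every computation runs at full float precision at every stage — each reported result receives exactly one rounding. Derived quantities (the totals, glass mass, yield, four oxide percentages, LOI) are re-derived using the weight values on 177.2 kg of glass in full float precision as they appear in question or answer.
Ignition loss by material:
  sodium carbonate: 43.76 × 0.4102 = 17.95 kg
  wollastonite: 91.18 × 0.003000 = 0.2735 kg
  aragonite sand: 29.77 × 0.4463 = 13.29 kg
  ZrSiO4: 44.05 × 0.001000 = 0.04405 kg
Total LOI = 31.55 kg
Glass = batch − LOI = 208.8 − 31.55 = 177.2 kg

LOI loss = 31.55 kg; glass = 177.2 kg; yield = 84.88%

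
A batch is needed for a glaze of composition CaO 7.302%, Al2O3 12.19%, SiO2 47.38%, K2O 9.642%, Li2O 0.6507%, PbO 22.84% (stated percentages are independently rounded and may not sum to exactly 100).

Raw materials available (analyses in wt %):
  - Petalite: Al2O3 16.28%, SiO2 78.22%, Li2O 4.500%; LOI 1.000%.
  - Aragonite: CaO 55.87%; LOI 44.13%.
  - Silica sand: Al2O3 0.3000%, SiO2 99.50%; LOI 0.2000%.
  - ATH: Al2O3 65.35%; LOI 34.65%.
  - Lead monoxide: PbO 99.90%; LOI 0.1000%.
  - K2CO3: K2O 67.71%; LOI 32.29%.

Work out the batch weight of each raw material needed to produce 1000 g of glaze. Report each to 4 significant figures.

The intermediate values are shown with 4-significant-digit rounding at each printed step — all arithmetic runs at exact precision end to end — each reported result is rounded only once. All derived quantities, including the six compositions, yield, totals, LOI, net glass mass, are recomputed from the weighed amounts at 1000 g of glass in exact precision, as written in problem or answer.
Per-oxide target masses for 1000 g glaze:
  CaO: 7.302% × 1000 = 73.02 g
  Al2O3: 12.19% × 1000 = 121.9 g
  SiO2: 47.38% × 1000 = 473.8 g
  K2O: 9.642% × 1000 = 96.42 g
  Li2O: 0.6507% × 1000 = 6.507 g
  PbO: 22.84% × 1000 = 228.4 g
Checking each oxide sum on the weights just shown, versus the basis set out (every target is met by its sum inside rounding margins):
  CaO: 130.7·0.5587 = 73.02 g (target 73.02 g)
  Al2O3: 144.6·0.1628 + 362.5·0.003000 + 148.8·0.6535 = 121.9 g (target 121.9 g)
  SiO2: 144.6·0.7822 + 362.5·0.9950 = 473.8 g (target 473.8 g)
  K2O: 142.4·0.6771 = 96.42 g (target 96.42 g)
  Li2O: 144.6·0.04500 = 6.507 g (target 6.507 g)
  PbO: 228.6·0.9990 = 228.4 g (target 228.4 g)
Glass-mass closure: total batch − LOI = 1000 g (oxide target masses add up to 1000 g; basis as stated: 1000 g — differing by rounding only).
Whole-batch sum: Σ batch = 1158 g; Σ batch·LOI gives LOI loss = 157.6 g; the yield ratio, glass ÷ batch: 86.38%.

Batch per 1000 g glaze:
  Petalite: 144.6 g
  Aragonite: 130.7 g
  Silica sand: 362.5 g
  ATH: 148.8 g
  Lead monoxide: 228.6 g
  K2CO3: 142.4 g
Total batch = 1158 g; LOI loss = 157.6 g; yield = 86.38%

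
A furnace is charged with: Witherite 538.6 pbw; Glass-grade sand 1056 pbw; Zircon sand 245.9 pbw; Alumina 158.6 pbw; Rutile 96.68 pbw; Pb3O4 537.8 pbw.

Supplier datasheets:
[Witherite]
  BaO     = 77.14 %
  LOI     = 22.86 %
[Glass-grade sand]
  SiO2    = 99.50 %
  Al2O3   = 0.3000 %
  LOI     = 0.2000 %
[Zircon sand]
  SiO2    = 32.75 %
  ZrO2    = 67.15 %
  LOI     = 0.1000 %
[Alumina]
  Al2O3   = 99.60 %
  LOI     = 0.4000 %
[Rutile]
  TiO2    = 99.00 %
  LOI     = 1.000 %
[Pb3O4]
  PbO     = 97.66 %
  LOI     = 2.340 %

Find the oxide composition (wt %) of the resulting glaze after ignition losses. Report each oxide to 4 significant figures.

Glass mass = 2494 pbw (batch 2634 − LOI 139.7).
Composition: TiO2 3.838%, SiO2 45.36%, Al2O3 6.461%, PbO 21.06%, ZrO2 6.621%, BaO 16.66%

Mid-chain values are shown rounded to four significant figures. Each numeric step runs at full precision at all times; exactly one rounding is applied to each reported number — derived quantities (ignition loss, glass mass, six oxide percentages, totals, yield) are computed in full precision using the weight values on 2494 pbw of glass as written in the problem or the answer.
What the batch supplies per oxide:
  TiO2: 96.68·0.9900 = 95.71 pbw
  SiO2: 1056·0.9950 + 245.9·0.3275 = 1131 pbw
  Al2O3: 1056·0.003000 + 158.6·0.9960 = 161.1 pbw
  PbO: 537.8·0.9766 = 525.2 pbw
  ZrO2: 245.9·0.6715 = 165.1 pbw
  BaO: 538.6·0.7714 = 415.5 pbw
LOI: 538.6·0.2286 + 1056·0.002000 + 245.9·0.001000 + 158.6·0.004000 + 96.68·0.01000 + 537.8·0.02340 = 139.7 pbw
Resulting glass, batch − LOI: 2634 − 139.7 = 2494 pbw (= Σ oxide masses)
wt %: oxide over glass, times 100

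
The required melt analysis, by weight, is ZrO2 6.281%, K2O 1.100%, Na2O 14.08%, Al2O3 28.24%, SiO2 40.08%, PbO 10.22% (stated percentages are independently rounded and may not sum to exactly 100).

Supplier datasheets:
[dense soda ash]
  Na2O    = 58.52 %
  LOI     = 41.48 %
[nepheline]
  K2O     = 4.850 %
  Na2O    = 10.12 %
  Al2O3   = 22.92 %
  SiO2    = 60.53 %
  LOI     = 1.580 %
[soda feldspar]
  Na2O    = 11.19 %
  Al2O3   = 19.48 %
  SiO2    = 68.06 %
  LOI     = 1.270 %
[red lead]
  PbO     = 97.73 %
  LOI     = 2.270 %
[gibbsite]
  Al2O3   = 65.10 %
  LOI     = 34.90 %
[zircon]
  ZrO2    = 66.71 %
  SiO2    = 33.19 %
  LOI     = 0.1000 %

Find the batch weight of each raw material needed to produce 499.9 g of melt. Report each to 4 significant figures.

Batch per 499.9 g melt:
  dense soda ash: 68.05 g
  nepheline: 113.4 g
  soda feldspar: 170.6 g
  red lead: 52.28 g
  gibbsite: 125.9 g
  zircon: 47.07 g
Total batch = 577.3 g; LOI loss = 77.36 g; yield = 86.60%

All arithmetic holds full float precision from first step to last — values along the way are printed, rounded to 4 significant digits, when written out. Each reported result receives exactly one rounding. The derived quantities (ignition loss, totals, net glass mass, the yield, the six compositions) are carried in full precision from the weighed amounts on 499.9 g of glass, as quoted within question or answer.
Oxide-by-oxide targets in 499.9 g melt:
  ZrO2: 6.281% × 499.9 = 31.40 g
  K2O: 1.100% × 499.9 = 5.499 g
  Na2O: 14.08% × 499.9 = 70.39 g
  Al2O3: 28.24% × 499.9 = 141.2 g
  SiO2: 40.08% × 499.9 = 200.4 g
  PbO: 10.22% × 499.9 = 51.09 g
Verifying the oxide balance on the weights just shown, against the basis in use (sums match the target masses net of answer rounding effects):
  ZrO2: 47.07·0.6671 = 31.40 g (target 31.40 g)
  K2O: 113.4·0.04850 = 5.500 g (target 5.499 g)
  Na2O: 68.05·0.5852 + 113.4·0.1012 + 170.6·0.1119 = 70.39 g (target 70.39 g)
  Al2O3: 113.4·0.2292 + 170.6·0.1948 + 125.9·0.6510 = 141.2 g (target 141.2 g)
  SiO2: 113.4·0.6053 + 170.6·0.6806 + 47.07·0.3319 = 200.4 g (target 200.4 g)
  PbO: 52.28·0.9773 = 51.09 g (target 51.09 g)
Glass-mass closure: whole batch net of LOI = 499.9 g (the targets, summed, come to 499.9 g; against the stated basis, 499.9 g — gaps are rounding artifacts).
Total batch = Σ batch = 577.3 g; LOI removed, Σ of batch·LOI: 77.36 g; yield: glass divided by total = 86.60%.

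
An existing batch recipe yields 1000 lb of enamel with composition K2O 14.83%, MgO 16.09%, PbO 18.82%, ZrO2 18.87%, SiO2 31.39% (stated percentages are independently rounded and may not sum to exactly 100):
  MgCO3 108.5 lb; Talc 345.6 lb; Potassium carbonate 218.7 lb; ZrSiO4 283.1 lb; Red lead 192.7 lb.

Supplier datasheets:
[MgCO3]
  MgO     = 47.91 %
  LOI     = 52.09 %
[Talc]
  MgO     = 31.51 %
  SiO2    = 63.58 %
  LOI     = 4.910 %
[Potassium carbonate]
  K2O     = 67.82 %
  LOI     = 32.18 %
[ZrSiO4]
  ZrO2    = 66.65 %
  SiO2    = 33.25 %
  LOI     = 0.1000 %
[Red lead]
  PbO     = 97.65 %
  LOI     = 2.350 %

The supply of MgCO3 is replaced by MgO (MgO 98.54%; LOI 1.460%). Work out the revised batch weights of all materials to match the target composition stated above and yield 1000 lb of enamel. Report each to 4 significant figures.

All arithmetic carries full float precision throughout; in-progress results appear rounded to four significant digits when written out; every reported value is rounded exactly once — all derived quantities (the five compositions, totals, glass mass, yield, ignition loss) are computed from the batch weights per 1000 lb of glass in full float precision, as written in the problem or answer text.
Target oxide masses per 1000 lb enamel:
  K2O: 14.83% × 1000 = 148.3 lb
  MgO: 16.09% × 1000 = 160.9 lb
  PbO: 18.82% × 1000 = 188.2 lb
  ZrO2: 18.87% × 1000 = 188.7 lb
  SiO2: 31.39% × 1000 = 313.9 lb
A balance pass over the oxides, using the reported weights, versus the basis set out (delivered sums recover each target inside rounding margins):
  K2O: 218.7·0.6782 = 148.3 lb (target 148.3 lb)
  MgO: 52.76·0.9854 + 345.6·0.3151 = 160.9 lb (target 160.9 lb)
  PbO: 192.7·0.9765 = 188.2 lb (target 188.2 lb)
  ZrO2: 283.1·0.6665 = 188.7 lb (target 188.7 lb)
  SiO2: 345.6·0.6358 + 283.1·0.3325 = 313.9 lb (target 313.9 lb)
Auditing the glass mass value: batch total minus LOI = 999.9 lb (the targets, summed, come to 1000 lb; the stated basis being 1000 lb — any gap is answer rounding).
Summing the batch: Σ batch = 1093 lb; loss to ignition Σ batch·LOI = 92.93 lb; as yield: glass ÷ batch → 91.50%.

Revised batch per 1000 lb enamel:
  MgO: 52.76 lb
  Talc: 345.6 lb
  Potassium carbonate: 218.7 lb
  ZrSiO4: 283.1 lb
  Red lead: 192.7 lb
Total batch = 1093 lb; LOI loss = 92.93 lb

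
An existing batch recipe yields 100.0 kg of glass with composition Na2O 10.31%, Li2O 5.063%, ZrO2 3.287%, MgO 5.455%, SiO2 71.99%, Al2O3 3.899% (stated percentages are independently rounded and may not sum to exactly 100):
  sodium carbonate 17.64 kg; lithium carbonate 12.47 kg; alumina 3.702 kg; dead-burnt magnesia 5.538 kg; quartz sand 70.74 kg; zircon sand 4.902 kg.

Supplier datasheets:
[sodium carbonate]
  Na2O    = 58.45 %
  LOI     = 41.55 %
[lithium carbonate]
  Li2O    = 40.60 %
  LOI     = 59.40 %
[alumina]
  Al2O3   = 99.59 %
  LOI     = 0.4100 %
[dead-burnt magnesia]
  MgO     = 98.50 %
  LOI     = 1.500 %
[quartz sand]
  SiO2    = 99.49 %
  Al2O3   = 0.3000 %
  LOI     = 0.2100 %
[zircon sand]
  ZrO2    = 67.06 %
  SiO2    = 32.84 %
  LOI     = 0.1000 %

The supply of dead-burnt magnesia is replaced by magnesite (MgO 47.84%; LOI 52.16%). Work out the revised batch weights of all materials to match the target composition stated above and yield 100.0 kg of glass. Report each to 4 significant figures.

Every computation maintains exact precision in every operation — intermediates appear (rounded to 4 significant figures) in the printout — every reported value sees exactly one rounding; all derived quantities (the six compositions, ignition loss, glass mass, yield, the totals) are re-derived in exact precision starting from the weights for 100.0 kg of glass, as set out in either problem or answer.
Target oxide masses per 100.0 kg glass:
  Na2O: 10.31% × 100.0 = 10.31 kg
  Li2O: 5.063% × 100.0 = 5.063 kg
  ZrO2: 3.287% × 100.0 = 3.287 kg
  MgO: 5.455% × 100.0 = 5.455 kg
  SiO2: 71.99% × 100.0 = 71.99 kg
  Al2O3: 3.899% × 100.0 = 3.899 kg
Balance tally, oxide-wise, with the batch weights as given, under the basis named above (summed amounts equal target values within answer rounding):
  Na2O: 17.64·0.5845 = 10.31 kg (target 10.31 kg)
  Li2O: 12.47·0.4060 = 5.063 kg (target 5.063 kg)
  ZrO2: 4.902·0.6706 = 3.287 kg (target 3.287 kg)
  MgO: 11.40·0.4784 = 5.454 kg (target 5.455 kg)
  SiO2: 70.74·0.9949 + 4.902·0.3284 = 71.99 kg (target 71.99 kg)
  Al2O3: 3.702·0.9959 + 70.74·0.003000 = 3.899 kg (target 3.899 kg)
Consistency of the glass mass: net batch after ignition = 100.0 kg (targets for the oxides total 100.0 kg; with the basis standing at 100.0 kg — gaps are rounding artifacts).
Summing the batch: Σ batch = 120.9 kg; LOI removed, Σ of batch·LOI: 20.85 kg; yield = glass ÷ total batch = 82.75%.

Revised batch per 100.0 kg glass:
  sodium carbonate: 17.64 kg
  lithium carbonate: 12.47 kg
  alumina: 3.702 kg
  magnesite: 11.40 kg
  quartz sand: 70.74 kg
  zircon sand: 4.902 kg
Total batch = 120.9 kg; LOI loss = 20.85 kg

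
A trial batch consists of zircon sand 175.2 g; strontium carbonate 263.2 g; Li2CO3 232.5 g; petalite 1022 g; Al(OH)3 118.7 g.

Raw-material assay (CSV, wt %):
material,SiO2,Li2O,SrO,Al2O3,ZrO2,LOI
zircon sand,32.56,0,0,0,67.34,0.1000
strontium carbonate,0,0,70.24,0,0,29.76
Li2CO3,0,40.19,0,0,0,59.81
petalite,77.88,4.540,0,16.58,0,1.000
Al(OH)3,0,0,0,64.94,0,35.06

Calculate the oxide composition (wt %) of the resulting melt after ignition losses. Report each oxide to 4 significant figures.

Intermediates are displayed (rounded to four significant figures) alongside each step — every computation holds full precision all the way through — every reported number is rounded only once; derived quantities, including ignition loss, the yield, the totals, glass mass, five oxide percentages, are rebuilt from the batch weights for 1542 g of glass in full float precision, exactly as printed in the problem or the answer.
Mass of each oxide from the mix:
  SiO2: 175.2·0.3256 + 1022·0.7788 = 853.0 g
  Li2O: 232.5·0.4019 + 1022·0.04540 = 139.8 g
  SrO: 263.2·0.7024 = 184.9 g
  Al2O3: 1022·0.1658 + 118.7·0.6494 = 246.5 g
  ZrO2: 175.2·0.6734 = 118.0 g
LOI: 175.2·0.001000 + 263.2·0.2976 + 232.5·0.5981 + 1022·0.01000 + 118.7·0.3506 = 269.4 g
Net of LOI, the glass mass = 1812 − 269.4 = 1542 g (the oxide masses sum to this)
percent share: oxide ÷ glass, ×100

Glass mass = 1542 g (batch 1812 − LOI 269.4).
Composition: SiO2 55.31%, Li2O 9.068%, SrO 11.99%, Al2O3 15.99%, ZrO2 7.650%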